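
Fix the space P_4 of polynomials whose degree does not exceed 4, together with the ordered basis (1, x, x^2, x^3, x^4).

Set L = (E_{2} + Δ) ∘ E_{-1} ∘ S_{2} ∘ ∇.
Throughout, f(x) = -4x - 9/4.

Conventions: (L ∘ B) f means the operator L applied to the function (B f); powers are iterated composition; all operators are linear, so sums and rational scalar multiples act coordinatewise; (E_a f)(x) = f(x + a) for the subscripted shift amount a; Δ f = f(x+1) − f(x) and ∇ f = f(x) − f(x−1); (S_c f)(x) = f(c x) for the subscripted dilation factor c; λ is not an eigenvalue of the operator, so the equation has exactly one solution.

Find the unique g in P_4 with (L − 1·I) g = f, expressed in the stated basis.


write g with unknown coordinates in the stated basis and equate coefficients in (L − 1·I) g = f
solving from the highest basis element down gives g = 4x + 25/4
check: L g = 4
so L g − 1·g = -4x - 9/4 = f ✓

the image equals g(x) = 4x + 25/4


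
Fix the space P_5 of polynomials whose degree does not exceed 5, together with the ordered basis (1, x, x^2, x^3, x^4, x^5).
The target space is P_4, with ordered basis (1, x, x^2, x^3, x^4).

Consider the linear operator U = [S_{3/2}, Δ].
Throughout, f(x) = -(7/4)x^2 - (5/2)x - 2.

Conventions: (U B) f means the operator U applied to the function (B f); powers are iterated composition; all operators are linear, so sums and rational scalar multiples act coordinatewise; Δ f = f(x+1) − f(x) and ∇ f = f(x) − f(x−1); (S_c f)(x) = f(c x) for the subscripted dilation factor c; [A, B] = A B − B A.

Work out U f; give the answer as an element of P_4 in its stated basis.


the image equals g(x) = (21/8)x + 55/16

Δ f = -(7/2)x - 17/4
S_{3/2} Δ f = -(21/4)x - 17/4
S_{3/2} f = -(63/16)x^2 - (15/4)x - 2
Δ S_{3/2} f = -(63/8)x - 123/16
[S_{3/2}, Δ] f = (21/8)x + 55/16


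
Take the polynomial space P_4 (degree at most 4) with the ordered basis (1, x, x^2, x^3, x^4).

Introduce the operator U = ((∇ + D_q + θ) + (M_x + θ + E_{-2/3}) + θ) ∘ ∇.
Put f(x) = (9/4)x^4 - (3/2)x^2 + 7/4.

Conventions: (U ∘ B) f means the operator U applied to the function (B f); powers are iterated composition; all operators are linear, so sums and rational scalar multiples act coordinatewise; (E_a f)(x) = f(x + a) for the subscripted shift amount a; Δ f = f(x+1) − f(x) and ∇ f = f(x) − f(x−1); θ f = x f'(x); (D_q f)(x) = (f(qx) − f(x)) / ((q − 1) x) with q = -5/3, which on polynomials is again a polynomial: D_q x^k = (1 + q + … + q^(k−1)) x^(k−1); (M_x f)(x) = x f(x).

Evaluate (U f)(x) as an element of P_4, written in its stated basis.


g(x) = 9x^4 + (153/2)x^3 - (121/2)x^2 + (33/4)x + 253/12

∇ f = 9x^3 - (27/2)x^2 + 6x - 3/4
∇ ∇ f = 27x^2 - 54x + 57/2
D_q ∇ f = 19x^2 + 9x + 6
θ ∇ f = 27x^3 - 27x^2 + 6x
(∇ + D_q + θ) ∇ f = 27x^3 + 19x^2 - 39x + 69/2
M_x ∇ f = 9x^4 - (27/2)x^3 + 6x^2 - (3/4)x
θ ∇ f = 27x^3 - 27x^2 + 6x
E_{-2/3} ∇ f = 9x^3 - (63/2)x^2 + 36x - 161/12
(M_x + θ + E_{-2/3}) ∇ f = 9x^4 + (45/2)x^3 - (105/2)x^2 + (165/4)x - 161/12
θ ∇ f = 27x^3 - 27x^2 + 6x
((∇ + D_q + θ) + (M_x + θ + E_{-2/3}) + θ) ∇ f = 9x^4 + (153/2)x^3 - (121/2)x^2 + (33/4)x + 253/12


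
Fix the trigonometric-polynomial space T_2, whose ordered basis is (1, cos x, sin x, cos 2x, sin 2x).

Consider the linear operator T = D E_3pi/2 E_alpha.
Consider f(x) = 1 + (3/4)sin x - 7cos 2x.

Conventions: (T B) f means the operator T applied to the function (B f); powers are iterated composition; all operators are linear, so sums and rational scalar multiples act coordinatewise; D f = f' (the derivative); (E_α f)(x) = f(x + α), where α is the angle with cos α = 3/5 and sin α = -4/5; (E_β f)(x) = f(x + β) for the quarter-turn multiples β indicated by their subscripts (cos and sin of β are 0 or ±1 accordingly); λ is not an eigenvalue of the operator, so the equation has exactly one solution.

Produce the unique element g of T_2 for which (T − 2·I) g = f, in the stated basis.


the image equals g(x) = -1/2 + (3/13)cos x - (21/52)sin x + (7/4)cos 2x - (1/4)sin 2x

write g with unknown coordinates in the stated basis and equate coefficients in (T − 2·I) g = f
solving from the highest basis element down gives g = -1/2 + (3/13)cos x - (21/52)sin x + (7/4)cos 2x - (1/4)sin 2x
check: T g = (6/13)cos x - (3/52)sin x - (7/2)cos 2x - (1/2)sin 2x
so T g − 2·g = 1 + (3/4)sin x - 7cos 2x = f ✓


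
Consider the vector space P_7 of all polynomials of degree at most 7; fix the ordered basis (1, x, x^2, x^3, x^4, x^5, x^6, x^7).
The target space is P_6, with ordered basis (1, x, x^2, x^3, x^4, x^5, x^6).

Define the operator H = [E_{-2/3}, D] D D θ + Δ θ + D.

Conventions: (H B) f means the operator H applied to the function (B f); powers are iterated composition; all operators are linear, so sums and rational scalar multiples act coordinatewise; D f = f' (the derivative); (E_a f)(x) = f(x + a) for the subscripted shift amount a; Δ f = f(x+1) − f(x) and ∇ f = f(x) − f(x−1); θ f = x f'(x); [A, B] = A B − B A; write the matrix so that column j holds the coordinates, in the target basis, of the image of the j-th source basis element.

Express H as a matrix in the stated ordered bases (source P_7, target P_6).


image of 1: 0
image of x: 2
image of x^2: 6x + 2
image of x^3: 12x^2 + 9x + 3
image of x^4: 20x^3 + 24x^2 + 16x + 4
image of x^5: 30x^4 + 50x^3 + 50x^2 + 25x + 5
image of x^6: 42x^5 + 90x^4 + 120x^3 + 90x^2 + 36x + 6
image of x^7: 56x^6 + 147x^5 + 245x^4 + 245x^3 + 147x^2 + 49x + 7
each image's coordinates form column j of the matrix

the matrix is [[0, 2, 2, 3, 4, 5, 6, 7]; [0, 0, 6, 9, 16, 25, 36, 49]; [0, 0, 0, 12, 24, 50, 90, 147]; [0, 0, 0, 0, 20, 50, 120, 245]; [0, 0, 0, 0, 0, 30, 90, 245]; [0, 0, 0, 0, 0, 0, 42, 147]; [0, 0, 0, 0, 0, 0, 0, 56]] (rows listed top to bottom)


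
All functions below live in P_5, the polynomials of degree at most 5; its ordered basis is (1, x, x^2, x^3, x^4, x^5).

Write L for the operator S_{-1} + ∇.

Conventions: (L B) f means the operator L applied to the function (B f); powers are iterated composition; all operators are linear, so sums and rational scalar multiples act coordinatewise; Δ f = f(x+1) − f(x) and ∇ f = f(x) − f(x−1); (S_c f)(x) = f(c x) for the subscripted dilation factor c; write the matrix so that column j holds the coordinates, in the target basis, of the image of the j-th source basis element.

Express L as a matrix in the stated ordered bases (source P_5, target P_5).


the matrix is [[1, 1, -1, 1, -1, 1]; [0, -1, 2, -3, 4, -5]; [0, 0, 1, 3, -6, 10]; [0, 0, 0, -1, 4, -10]; [0, 0, 0, 0, 1, 5]; [0, 0, 0, 0, 0, -1]] (rows listed top to bottom)

image of 1: 1
image of x: -x + 1
image of x^2: x^2 + 2x - 1
image of x^3: -x^3 + 3x^2 - 3x + 1
image of x^4: x^4 + 4x^3 - 6x^2 + 4x - 1
image of x^5: -x^5 + 5x^4 - 10x^3 + 10x^2 - 5x + 1
each image's coordinates form column j of the matrix


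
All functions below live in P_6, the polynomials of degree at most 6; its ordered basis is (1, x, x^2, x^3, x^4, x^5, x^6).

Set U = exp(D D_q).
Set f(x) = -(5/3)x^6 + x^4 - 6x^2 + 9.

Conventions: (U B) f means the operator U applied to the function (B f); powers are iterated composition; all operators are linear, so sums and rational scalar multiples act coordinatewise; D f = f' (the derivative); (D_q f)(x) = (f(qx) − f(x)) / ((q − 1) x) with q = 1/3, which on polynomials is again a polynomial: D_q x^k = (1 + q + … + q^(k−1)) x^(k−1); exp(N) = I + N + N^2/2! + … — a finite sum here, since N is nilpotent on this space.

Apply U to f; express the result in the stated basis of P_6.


order-1 term: -(9100/729)x^4 + (40/9)x^2 - 8
order-2 term: -(182000/6561)x^2 + 80/27
order-3 term: -728000/59049
the series for exp(D D_q) f terminates at order 3
exp(D D_q) f = -(5/3)x^6 - (8371/729)x^4 - (192206/6561)x^2 - 493991/59049

g(x) = -(5/3)x^6 - (8371/729)x^4 - (192206/6561)x^2 - 493991/59049


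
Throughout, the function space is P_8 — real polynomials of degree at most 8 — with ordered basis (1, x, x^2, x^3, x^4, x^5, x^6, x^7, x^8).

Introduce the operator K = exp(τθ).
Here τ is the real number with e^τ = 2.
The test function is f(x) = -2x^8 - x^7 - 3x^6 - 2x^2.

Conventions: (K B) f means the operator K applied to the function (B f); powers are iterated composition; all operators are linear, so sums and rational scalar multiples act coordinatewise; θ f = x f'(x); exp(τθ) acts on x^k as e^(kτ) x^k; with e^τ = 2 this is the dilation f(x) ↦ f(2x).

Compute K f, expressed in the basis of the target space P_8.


exp(τθ) x^k = e^(kτ) x^k; with e^τ = 2 this sends x^k to 2^k x^k
x^2 ↦ 4 x^2
x^6 ↦ 64 x^6
x^7 ↦ 128 x^7
x^8 ↦ 256 x^8
applying this coordinatewise to f: exp(τθ) f = -512x^8 - 128x^7 - 192x^6 - 8x^2

g(x) = -512x^8 - 128x^7 - 192x^6 - 8x^2


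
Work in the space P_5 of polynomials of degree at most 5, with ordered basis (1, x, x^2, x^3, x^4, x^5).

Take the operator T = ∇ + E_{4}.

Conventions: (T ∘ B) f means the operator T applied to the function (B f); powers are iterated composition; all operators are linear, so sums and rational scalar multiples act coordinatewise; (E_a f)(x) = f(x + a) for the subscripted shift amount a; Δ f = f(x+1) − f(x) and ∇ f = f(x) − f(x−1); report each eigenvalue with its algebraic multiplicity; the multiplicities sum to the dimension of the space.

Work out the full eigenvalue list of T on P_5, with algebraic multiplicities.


image of 1: 1
image of x: x + 5
image of x^2: x^2 + 10x + 15
image of x^3: x^3 + 15x^2 + 45x + 65
image of x^4: x^4 + 20x^3 + 90x^2 + 260x + 255
image of x^5: x^5 + 25x^4 + 150x^3 + 650x^2 + 1275x + 1025
the matrix is upper triangular; its diagonal is (1, 1, 1, 1, 1, 1)
for a triangular matrix the eigenvalues are the diagonal entries, with algebraic multiplicity their repetition count

λ = 1 (multiplicity 6)


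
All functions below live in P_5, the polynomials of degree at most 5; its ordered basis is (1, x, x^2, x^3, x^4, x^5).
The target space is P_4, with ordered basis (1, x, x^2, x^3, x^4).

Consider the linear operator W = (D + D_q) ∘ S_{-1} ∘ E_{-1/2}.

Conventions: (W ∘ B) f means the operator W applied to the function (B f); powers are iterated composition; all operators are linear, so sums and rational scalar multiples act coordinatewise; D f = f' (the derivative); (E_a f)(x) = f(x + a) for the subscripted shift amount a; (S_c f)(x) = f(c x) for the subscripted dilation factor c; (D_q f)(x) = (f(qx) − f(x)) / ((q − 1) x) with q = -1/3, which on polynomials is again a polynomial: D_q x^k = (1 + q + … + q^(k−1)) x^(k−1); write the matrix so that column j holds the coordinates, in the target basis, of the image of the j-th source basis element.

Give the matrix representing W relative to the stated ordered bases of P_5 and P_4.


the matrix is [[0, -2, 2, -3/2, 1, -5/8]; [0, 0, 8/3, -4, 4, -10/3]; [0, 0, 0, -34/9, 68/9, -85/9]; [0, 0, 0, 0, 128/27, -320/27]; [0, 0, 0, 0, 0, -466/81]] (rows listed top to bottom)

image of 1: 0
image of x: -2
image of x^2: (8/3)x + 2
image of x^3: -(34/9)x^2 - 4x - 3/2
image of x^4: (128/27)x^3 + (68/9)x^2 + 4x + 1
image of x^5: -(466/81)x^4 - (320/27)x^3 - (85/9)x^2 - (10/3)x - 5/8
each image's coordinates form column j of the matrix


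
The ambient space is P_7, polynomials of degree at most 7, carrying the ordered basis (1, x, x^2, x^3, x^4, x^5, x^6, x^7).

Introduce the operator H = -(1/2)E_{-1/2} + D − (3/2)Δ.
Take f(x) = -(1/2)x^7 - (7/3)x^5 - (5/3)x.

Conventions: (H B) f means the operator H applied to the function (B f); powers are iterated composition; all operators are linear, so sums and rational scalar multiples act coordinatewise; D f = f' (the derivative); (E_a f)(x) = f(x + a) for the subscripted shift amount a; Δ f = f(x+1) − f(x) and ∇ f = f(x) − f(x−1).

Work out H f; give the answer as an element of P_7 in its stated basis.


g(x) = (1/4)x^7 + (7/8)x^6 + (875/48)x^5 + (2695/96)x^4 + (12425/192)x^3 + (18865/384)x^2 + (18413/768)x + 7109/1536

E_{-1/2} f = -(1/2)x^7 + (7/4)x^6 - (119/24)x^5 + (385/48)x^4 - (665/96)x^3 + (623/192)x^2 - (941/384)x + 233/256
(-(1/2)E_{-1/2}) f = (1/4)x^7 - (7/8)x^6 + (119/48)x^5 - (385/96)x^4 + (665/192)x^3 - (623/384)x^2 + (941/768)x - 233/512
D f = -(7/2)x^6 - (35/3)x^4 - 5/3
Δ f = -(7/2)x^6 - (21/2)x^5 - (175/6)x^4 - (245/6)x^3 - (203/6)x^2 - (91/6)x - 9/2
(-(3/2)Δ) f = (21/4)x^6 + (63/4)x^5 + (175/4)x^4 + (245/4)x^3 + (203/4)x^2 + (91/4)x + 27/4
(-(1/2)E_{-1/2} + D − (3/2)Δ) f = (1/4)x^7 + (7/8)x^6 + (875/48)x^5 + (2695/96)x^4 + (12425/192)x^3 + (18865/384)x^2 + (18413/768)x + 7109/1536


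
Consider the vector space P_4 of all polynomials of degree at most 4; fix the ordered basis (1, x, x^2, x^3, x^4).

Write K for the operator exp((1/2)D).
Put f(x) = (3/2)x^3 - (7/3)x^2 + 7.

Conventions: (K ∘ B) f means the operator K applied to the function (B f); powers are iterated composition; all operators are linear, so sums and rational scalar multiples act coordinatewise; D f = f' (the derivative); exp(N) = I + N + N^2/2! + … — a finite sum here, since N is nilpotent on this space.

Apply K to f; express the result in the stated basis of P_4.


order-1 term: (9/4)x^2 - (7/3)x
order-2 term: (9/8)x - 7/12
order-3 term: 3/16
the series for exp((1/2)D) f terminates at order 3
exp((1/2)D) f = (3/2)x^3 - (1/12)x^2 - (29/24)x + 317/48

the image equals g(x) = (3/2)x^3 - (1/12)x^2 - (29/24)x + 317/48


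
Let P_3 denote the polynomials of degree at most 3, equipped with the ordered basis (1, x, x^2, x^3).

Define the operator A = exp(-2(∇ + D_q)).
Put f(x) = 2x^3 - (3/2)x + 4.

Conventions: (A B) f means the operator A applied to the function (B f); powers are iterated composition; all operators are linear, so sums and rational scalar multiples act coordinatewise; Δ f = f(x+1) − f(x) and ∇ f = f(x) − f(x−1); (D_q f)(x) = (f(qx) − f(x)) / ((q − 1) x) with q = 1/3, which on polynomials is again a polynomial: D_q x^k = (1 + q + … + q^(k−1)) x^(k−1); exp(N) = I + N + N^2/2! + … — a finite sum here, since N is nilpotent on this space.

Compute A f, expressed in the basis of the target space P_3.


order-1 term: -(160/9)x^2 + 12x + 2
order-2 term: (1600/27)x - 376/9
order-3 term: -6400/81
the series for exp(-2(∇ + D_q)) f terminates at order 3
exp(-2(∇ + D_q)) f = 2x^3 - (160/9)x^2 + (3767/54)x - 9298/81

g(x) = 2x^3 - (160/9)x^2 + (3767/54)x - 9298/81


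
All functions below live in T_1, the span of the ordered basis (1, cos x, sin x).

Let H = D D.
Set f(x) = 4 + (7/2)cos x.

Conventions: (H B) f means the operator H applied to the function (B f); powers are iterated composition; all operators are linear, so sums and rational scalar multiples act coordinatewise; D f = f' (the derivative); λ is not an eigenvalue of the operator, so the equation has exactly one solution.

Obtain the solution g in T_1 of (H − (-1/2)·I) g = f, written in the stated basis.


the image equals g(x) = 8 - 7cos x

write g with unknown coordinates in the stated basis and equate coefficients in (H − (-1/2)·I) g = f
solving from the highest basis element down gives g = 8 - 7cos x
check: H g = 7cos x
so H g − (-1/2)·g = 4 + (7/2)cos x = f ✓


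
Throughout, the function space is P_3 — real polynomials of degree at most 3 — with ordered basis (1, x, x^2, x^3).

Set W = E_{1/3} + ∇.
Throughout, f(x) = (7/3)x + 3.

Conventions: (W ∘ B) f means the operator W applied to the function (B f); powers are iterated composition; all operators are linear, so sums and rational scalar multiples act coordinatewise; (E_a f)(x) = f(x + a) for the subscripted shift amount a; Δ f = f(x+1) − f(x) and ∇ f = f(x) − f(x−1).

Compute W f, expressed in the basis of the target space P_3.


E_{1/3} f = (7/3)x + 34/9
∇ f = 7/3
(E_{1/3} + ∇) f = (7/3)x + 55/9

g(x) = (7/3)x + 55/9


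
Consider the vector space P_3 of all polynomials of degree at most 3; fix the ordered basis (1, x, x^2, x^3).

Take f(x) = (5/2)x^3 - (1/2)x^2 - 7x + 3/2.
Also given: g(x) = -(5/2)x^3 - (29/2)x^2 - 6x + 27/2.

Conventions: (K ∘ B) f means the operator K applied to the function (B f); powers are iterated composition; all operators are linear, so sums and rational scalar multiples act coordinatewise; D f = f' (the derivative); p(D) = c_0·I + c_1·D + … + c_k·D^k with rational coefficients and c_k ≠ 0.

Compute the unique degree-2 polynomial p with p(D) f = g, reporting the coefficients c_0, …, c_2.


D^0 f = (5/2)x^3 - (1/2)x^2 - 7x + 3/2
D^1 f = (15/2)x^2 - x - 7
D^2 f = 15x - 1
matching coefficients of g against c_0 f + c_1 Df + … from the top degree down determines the c_i
solution: c_0 = -1, c_1 = -2, c_2 = -1

c_0 = -1, c_1 = -2, c_2 = -1


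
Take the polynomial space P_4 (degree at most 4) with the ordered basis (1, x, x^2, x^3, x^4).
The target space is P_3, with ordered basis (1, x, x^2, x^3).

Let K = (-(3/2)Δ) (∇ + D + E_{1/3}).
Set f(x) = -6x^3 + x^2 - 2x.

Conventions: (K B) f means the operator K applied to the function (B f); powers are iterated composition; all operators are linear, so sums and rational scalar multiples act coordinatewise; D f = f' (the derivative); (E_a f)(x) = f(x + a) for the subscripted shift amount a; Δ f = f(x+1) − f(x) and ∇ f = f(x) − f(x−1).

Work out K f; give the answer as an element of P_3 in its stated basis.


∇ f = -18x^2 + 20x - 9
D f = -18x^2 + 2x - 2
E_{1/3} f = -6x^3 - 5x^2 - (10/3)x - 7/9
(∇ + D + E_{1/3}) f = -6x^3 - 41x^2 + (56/3)x - 106/9
Δ (∇ + D + E_{1/3}) f = -18x^2 - 100x - 85/3
(-(3/2)Δ) (∇ + D + E_{1/3}) f = 27x^2 + 150x + 85/2

g(x) = 27x^2 + 150x + 85/2


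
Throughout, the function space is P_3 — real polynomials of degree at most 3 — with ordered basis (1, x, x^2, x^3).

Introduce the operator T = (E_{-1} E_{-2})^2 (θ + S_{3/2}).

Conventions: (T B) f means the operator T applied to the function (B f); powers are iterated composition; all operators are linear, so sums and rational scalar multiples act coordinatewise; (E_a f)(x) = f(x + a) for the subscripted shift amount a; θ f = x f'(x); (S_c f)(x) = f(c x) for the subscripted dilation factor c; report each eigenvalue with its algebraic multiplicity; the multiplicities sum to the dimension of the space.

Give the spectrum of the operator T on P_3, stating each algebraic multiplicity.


λ = 1 (multiplicity 1), λ = 5/2 (multiplicity 1), λ = 17/4 (multiplicity 1), λ = 51/8 (multiplicity 1)

image of 1: 1
image of x: (5/2)x - 15
image of x^2: (17/4)x^2 - 51x + 153
image of x^3: (51/8)x^3 - (459/4)x^2 + (1377/2)x - 1377
the matrix is upper triangular; its diagonal is (1, 5/2, 17/4, 51/8)
for a triangular matrix the eigenvalues are the diagonal entries, with algebraic multiplicity their repetition count


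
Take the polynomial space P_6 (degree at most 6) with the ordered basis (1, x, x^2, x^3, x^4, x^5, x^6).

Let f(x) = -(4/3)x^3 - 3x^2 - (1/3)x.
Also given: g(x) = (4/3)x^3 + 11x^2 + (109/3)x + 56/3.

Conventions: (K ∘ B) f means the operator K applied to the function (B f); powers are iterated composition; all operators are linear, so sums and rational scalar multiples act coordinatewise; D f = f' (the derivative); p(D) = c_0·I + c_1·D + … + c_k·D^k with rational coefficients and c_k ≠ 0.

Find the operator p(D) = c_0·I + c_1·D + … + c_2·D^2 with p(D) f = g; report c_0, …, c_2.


D^0 f = -(4/3)x^3 - 3x^2 - (1/3)x
D^1 f = -4x^2 - 6x - 1/3
D^2 f = -8x - 6
matching coefficients of g against c_0 f + c_1 Df + … from the top degree down determines the c_i
solution: c_0 = -1, c_1 = -2, c_2 = -3

c_0 = -1, c_1 = -2, c_2 = -3


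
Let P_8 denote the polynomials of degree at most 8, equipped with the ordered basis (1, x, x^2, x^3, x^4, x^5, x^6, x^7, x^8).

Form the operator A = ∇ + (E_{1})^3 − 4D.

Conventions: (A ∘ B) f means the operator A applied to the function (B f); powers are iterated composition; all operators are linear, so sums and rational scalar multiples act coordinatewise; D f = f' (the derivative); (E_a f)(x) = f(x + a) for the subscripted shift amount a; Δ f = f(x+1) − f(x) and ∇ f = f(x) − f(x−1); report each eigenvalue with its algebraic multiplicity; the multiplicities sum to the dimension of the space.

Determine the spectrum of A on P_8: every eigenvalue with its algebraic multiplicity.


image of 1: 1
image of x: x
image of x^2: x^2 + 8
image of x^3: x^3 + 24x + 28
image of x^4: x^4 + 48x^2 + 112x + 80
image of x^5: x^5 + 80x^3 + 280x^2 + 400x + 244
image of x^6: x^6 + 120x^4 + 560x^3 + 1200x^2 + 1464x + 728
image of x^7: x^7 + 168x^5 + 980x^4 + 2800x^3 + 5124x^2 + 5096x + 2188
image of x^8: x^8 + 224x^6 + 1568x^5 + 5600x^4 + 13664x^3 + 20384x^2 + 17504x + 6560
the matrix is upper triangular; its diagonal is (1, 1, 1, 1, 1, 1, 1, 1, 1)
for a triangular matrix the eigenvalues are the diagonal entries, with algebraic multiplicity their repetition count

λ = 1 (multiplicity 9)


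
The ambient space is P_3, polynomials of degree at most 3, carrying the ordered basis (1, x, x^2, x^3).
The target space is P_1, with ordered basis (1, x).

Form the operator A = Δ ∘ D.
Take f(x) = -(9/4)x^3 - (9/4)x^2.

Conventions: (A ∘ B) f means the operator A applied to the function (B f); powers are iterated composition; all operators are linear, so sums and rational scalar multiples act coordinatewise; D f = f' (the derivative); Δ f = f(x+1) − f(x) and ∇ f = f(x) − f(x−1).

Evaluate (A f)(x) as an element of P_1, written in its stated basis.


the result is g(x) = -(27/2)x - 45/4

D f = -(27/4)x^2 - (9/2)x
Δ D f = -(27/2)x - 45/4


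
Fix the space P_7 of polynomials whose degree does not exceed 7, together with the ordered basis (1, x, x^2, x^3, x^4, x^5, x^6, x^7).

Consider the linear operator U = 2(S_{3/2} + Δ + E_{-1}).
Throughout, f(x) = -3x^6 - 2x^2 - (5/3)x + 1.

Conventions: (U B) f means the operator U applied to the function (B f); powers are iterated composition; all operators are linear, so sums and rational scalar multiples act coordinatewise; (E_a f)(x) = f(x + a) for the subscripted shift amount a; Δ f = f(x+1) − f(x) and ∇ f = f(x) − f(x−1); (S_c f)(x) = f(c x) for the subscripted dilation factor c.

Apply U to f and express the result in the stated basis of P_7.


S_{3/2} f = -(2187/64)x^6 - (9/2)x^2 - (5/2)x + 1
Δ f = -18x^5 - 45x^4 - 60x^3 - 45x^2 - 22x - 20/3
E_{-1} f = -3x^6 + 18x^5 - 45x^4 + 60x^3 - 47x^2 + (61/3)x - 7/3
(S_{3/2} + Δ + E_{-1}) f = -(2379/64)x^6 - 90x^4 - (193/2)x^2 - (25/6)x - 8
(2(S_{3/2} + Δ + E_{-1})) f = -(2379/32)x^6 - 180x^4 - 193x^2 - (25/3)x - 16

the image equals g(x) = -(2379/32)x^6 - 180x^4 - 193x^2 - (25/3)x - 16


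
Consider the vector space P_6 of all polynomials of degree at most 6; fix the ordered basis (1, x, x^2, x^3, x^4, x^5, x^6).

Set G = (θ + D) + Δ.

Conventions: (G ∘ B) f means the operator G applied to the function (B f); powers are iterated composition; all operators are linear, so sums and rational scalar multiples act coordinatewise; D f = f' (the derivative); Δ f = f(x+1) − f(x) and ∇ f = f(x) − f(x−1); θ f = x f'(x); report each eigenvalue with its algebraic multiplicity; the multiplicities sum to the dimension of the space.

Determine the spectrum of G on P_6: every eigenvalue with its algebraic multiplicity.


λ = 0 (multiplicity 1), λ = 1 (multiplicity 1), λ = 2 (multiplicity 1), λ = 3 (multiplicity 1), λ = 4 (multiplicity 1), λ = 5 (multiplicity 1), λ = 6 (multiplicity 1)

image of 1: 0
image of x: x + 2
image of x^2: 2x^2 + 4x + 1
image of x^3: 3x^3 + 6x^2 + 3x + 1
image of x^4: 4x^4 + 8x^3 + 6x^2 + 4x + 1
image of x^5: 5x^5 + 10x^4 + 10x^3 + 10x^2 + 5x + 1
image of x^6: 6x^6 + 12x^5 + 15x^4 + 20x^3 + 15x^2 + 6x + 1
the matrix is upper triangular; its diagonal is (0, 1, 2, 3, 4, 5, 6)
for a triangular matrix the eigenvalues are the diagonal entries, with algebraic multiplicity their repetition count


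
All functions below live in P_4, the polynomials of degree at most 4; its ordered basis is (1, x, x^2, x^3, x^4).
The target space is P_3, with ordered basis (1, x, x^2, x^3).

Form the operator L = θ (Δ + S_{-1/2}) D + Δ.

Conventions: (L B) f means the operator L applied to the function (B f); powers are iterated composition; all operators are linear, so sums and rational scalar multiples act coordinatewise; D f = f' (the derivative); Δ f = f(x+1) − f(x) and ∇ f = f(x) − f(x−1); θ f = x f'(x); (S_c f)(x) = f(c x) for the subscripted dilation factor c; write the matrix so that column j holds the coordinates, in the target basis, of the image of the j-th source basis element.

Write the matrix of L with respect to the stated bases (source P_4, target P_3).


the matrix is [[0, 1, 1, 1, 1]; [0, 0, 1, 9, 16]; [0, 0, 0, 9/2, 30]; [0, 0, 0, 0, 5/2]] (rows listed top to bottom)

image of 1: 0
image of x: 1
image of x^2: x + 1
image of x^3: (9/2)x^2 + 9x + 1
image of x^4: (5/2)x^3 + 30x^2 + 16x + 1
each image's coordinates form column j of the matrix


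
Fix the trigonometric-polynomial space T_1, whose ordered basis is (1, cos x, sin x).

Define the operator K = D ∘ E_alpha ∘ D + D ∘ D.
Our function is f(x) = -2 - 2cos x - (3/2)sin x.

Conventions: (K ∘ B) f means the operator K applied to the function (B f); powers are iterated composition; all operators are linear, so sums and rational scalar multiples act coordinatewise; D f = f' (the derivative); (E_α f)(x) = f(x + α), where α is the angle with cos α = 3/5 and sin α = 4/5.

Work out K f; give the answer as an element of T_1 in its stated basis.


the result is g(x) = (22/5)cos x + (4/5)sin x

D f = -(3/2)cos x + 2sin x
E_alpha D f = (7/10)cos x + (12/5)sin x
D E_alpha D f = (12/5)cos x - (7/10)sin x
D f = -(3/2)cos x + 2sin x
D D f = 2cos x + (3/2)sin x
(D ∘ E_alpha ∘ D + D ∘ D) f = (22/5)cos x + (4/5)sin x


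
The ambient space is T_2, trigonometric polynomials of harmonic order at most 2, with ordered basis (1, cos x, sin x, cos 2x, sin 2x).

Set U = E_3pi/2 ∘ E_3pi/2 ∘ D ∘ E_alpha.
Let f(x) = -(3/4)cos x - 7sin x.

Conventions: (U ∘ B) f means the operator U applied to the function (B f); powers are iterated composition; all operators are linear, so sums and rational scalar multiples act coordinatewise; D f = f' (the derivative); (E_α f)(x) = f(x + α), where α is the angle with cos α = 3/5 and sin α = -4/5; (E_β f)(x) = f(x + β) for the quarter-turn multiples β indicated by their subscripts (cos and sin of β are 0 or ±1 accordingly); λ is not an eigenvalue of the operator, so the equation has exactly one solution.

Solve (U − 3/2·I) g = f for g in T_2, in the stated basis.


g(x) = -(99/226)cos x + (331/113)sin x

write g with unknown coordinates in the stated basis and equate coefficients in (U − 3/2·I) g = f
solving from the highest basis element down gives g = -(99/226)cos x + (331/113)sin x
check: U g = -(159/113)cos x - (589/226)sin x
so U g − 3/2·g = -(3/4)cos x - 7sin x = f ✓


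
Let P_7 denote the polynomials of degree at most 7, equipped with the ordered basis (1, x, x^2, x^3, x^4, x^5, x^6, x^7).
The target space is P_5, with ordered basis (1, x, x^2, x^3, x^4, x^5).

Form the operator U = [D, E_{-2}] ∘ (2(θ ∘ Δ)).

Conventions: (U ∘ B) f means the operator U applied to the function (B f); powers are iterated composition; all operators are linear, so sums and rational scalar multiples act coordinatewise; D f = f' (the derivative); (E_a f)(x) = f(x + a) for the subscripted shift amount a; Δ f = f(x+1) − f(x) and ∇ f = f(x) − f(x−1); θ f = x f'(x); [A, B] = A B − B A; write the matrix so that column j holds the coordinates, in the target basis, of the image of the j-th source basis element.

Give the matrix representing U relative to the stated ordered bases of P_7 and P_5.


image of 1: 0
image of x: 0
image of x^2: 0
image of x^3: 0
image of x^4: 0
image of x^5: 0
image of x^6: 0
image of x^7: 0
each image's coordinates form column j of the matrix

the matrix is [[0, 0, 0, 0, 0, 0, 0, 0]; [0, 0, 0, 0, 0, 0, 0, 0]; [0, 0, 0, 0, 0, 0, 0, 0]; [0, 0, 0, 0, 0, 0, 0, 0]; [0, 0, 0, 0, 0, 0, 0, 0]; [0, 0, 0, 0, 0, 0, 0, 0]] (rows listed top to bottom)


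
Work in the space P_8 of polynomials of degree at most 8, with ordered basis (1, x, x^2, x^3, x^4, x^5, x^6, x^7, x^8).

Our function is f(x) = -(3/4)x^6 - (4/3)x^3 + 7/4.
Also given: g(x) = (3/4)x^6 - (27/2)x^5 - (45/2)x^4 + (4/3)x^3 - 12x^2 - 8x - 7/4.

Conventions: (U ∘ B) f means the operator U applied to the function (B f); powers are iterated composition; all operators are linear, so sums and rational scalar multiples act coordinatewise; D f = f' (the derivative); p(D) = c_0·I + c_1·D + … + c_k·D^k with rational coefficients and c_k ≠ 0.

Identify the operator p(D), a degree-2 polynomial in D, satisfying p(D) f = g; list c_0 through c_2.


p(D) = -I + 3·D + D^2, i.e. c_0 = -1, c_1 = 3, c_2 = 1

D^0 f = -(3/4)x^6 - (4/3)x^3 + 7/4
D^1 f = -(9/2)x^5 - 4x^2
D^2 f = -(45/2)x^4 - 8x
matching coefficients of g against c_0 f + c_1 Df + … from the top degree down determines the c_i
solution: c_0 = -1, c_1 = 3, c_2 = 1


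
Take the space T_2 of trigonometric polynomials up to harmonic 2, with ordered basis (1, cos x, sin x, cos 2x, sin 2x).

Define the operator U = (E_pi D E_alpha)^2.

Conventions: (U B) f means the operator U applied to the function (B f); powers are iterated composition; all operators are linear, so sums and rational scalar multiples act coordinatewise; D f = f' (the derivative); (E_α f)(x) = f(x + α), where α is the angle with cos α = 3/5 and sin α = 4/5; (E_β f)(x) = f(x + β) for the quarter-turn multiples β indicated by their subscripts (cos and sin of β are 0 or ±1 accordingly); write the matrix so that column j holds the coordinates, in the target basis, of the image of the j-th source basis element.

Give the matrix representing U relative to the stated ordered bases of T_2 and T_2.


image of 1: 0
image of cos x: (7/25)cos x + (24/25)sin x
image of sin x: -(24/25)cos x + (7/25)sin x
image of cos 2x: (2108/625)cos 2x - (1344/625)sin 2x
image of sin 2x: (1344/625)cos 2x + (2108/625)sin 2x
each image's coordinates form column j of the matrix

the matrix is [[0, 0, 0, 0, 0]; [0, 7/25, -24/25, 0, 0]; [0, 24/25, 7/25, 0, 0]; [0, 0, 0, 2108/625, 1344/625]; [0, 0, 0, -1344/625, 2108/625]] (rows listed top to bottom)


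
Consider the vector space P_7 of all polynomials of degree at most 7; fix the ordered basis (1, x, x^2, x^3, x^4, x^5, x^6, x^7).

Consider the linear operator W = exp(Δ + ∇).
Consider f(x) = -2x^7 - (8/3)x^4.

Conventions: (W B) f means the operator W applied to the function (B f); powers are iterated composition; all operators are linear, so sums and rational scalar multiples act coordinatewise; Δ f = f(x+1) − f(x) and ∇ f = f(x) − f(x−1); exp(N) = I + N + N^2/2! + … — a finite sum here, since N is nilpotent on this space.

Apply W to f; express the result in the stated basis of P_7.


order-1 term: -28x^6 - 140x^4 - (64/3)x^3 - 84x^2 - (64/3)x - 4
order-2 term: -168x^5 - 1120x^3 - 64x^2 - 896x - 128/3
order-3 term: -560x^4 - 3360x^2 - (256/3)x - 1456
order-4 term: -1120x^3 - 4480x - 128/3
order-5 term: -1344x^2 - 2240
order-6 term: -896x
order-7 term: -256
the series for exp(Δ + ∇) f terminates at order 7
exp(Δ + ∇) f = -2x^7 - 28x^6 - 168x^5 - (2108/3)x^4 - (6784/3)x^3 - 4852x^2 - (19136/3)x - 12124/3

the result is g(x) = -2x^7 - 28x^6 - 168x^5 - (2108/3)x^4 - (6784/3)x^3 - 4852x^2 - (19136/3)x - 12124/3


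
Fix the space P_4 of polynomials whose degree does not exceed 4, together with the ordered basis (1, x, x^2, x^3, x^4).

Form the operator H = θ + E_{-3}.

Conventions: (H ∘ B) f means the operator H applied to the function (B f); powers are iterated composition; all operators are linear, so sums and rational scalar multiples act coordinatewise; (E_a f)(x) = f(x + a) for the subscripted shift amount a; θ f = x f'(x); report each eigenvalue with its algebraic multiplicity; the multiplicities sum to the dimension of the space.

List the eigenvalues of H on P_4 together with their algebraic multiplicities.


λ = 1 (multiplicity 1), λ = 2 (multiplicity 1), λ = 3 (multiplicity 1), λ = 4 (multiplicity 1), λ = 5 (multiplicity 1)

image of 1: 1
image of x: 2x - 3
image of x^2: 3x^2 - 6x + 9
image of x^3: 4x^3 - 9x^2 + 27x - 27
image of x^4: 5x^4 - 12x^3 + 54x^2 - 108x + 81
the matrix is upper triangular; its diagonal is (1, 2, 3, 4, 5)
for a triangular matrix the eigenvalues are the diagonal entries, with algebraic multiplicity their repetition count


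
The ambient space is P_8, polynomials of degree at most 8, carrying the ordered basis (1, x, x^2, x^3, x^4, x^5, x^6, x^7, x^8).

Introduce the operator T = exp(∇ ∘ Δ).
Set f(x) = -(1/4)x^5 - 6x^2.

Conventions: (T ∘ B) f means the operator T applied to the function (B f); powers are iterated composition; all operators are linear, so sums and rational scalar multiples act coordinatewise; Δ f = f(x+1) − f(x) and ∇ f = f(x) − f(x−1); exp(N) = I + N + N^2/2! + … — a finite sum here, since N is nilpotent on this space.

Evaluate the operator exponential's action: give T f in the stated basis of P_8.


g(x) = -(1/4)x^5 - 5x^3 - 6x^2 - (35/2)x - 12

order-1 term: -5x^3 - (5/2)x - 12
order-2 term: -15x
the series for exp(∇ ∘ Δ) f terminates at order 2
exp(∇ ∘ Δ) f = -(1/4)x^5 - 5x^3 - 6x^2 - (35/2)x - 12


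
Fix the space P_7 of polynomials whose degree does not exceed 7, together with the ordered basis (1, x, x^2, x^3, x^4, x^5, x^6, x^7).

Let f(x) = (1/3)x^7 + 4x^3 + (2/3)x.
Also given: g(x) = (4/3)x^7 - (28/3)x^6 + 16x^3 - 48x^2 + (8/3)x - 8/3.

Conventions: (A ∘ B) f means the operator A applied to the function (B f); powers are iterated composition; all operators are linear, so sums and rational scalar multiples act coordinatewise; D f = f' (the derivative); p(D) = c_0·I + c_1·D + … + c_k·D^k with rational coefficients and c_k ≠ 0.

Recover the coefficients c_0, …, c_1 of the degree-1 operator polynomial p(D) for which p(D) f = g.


D^0 f = (1/3)x^7 + 4x^3 + (2/3)x
D^1 f = (7/3)x^6 + 12x^2 + 2/3
matching coefficients of g against c_0 f + c_1 Df + … from the top degree down determines the c_i
solution: c_0 = 4, c_1 = -4

p(D) = 4·I − 4·D, i.e. c_0 = 4, c_1 = -4


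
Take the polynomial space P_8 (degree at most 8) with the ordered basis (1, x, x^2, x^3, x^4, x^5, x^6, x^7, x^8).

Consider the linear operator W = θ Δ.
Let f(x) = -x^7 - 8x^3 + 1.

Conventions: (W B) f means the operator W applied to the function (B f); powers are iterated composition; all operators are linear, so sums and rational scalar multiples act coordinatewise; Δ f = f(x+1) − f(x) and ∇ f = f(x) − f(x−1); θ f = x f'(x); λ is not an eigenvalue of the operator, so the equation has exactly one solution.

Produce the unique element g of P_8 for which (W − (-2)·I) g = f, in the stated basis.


write g with unknown coordinates in the stated basis and equate coefficients in (W − (-2)·I) g = f
solving from the highest basis element down gives g = -(1/2)x^7 + (21/2)x^6 - (525/4)x^5 + (2065/2)x^4 - 4519x^3 + (17055/2)x^2 - (28125/8)x + 1/2
check: W g = -21x^6 + (525/2)x^5 - 2065x^4 + 9030x^3 - 17055x^2 + (28125/4)x
so W g − (-2)·g = -x^7 - 8x^3 + 1 = f ✓

the image equals g(x) = -(1/2)x^7 + (21/2)x^6 - (525/4)x^5 + (2065/2)x^4 - 4519x^3 + (17055/2)x^2 - (28125/8)x + 1/2


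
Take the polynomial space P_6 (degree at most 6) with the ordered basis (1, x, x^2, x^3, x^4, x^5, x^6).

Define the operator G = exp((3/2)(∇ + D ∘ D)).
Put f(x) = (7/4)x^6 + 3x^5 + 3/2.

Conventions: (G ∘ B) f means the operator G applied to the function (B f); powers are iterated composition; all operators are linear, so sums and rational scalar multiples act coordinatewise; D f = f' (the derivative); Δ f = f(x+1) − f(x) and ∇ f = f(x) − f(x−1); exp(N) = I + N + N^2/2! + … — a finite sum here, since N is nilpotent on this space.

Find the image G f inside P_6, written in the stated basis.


order-1 term: (63/4)x^5 + (495/8)x^4 + (195/2)x^3 + (45/8)x^2 - (27/4)x + 15/8
order-2 term: (945/16)x^4 + (1215/4)x^3 + (9855/16)x^2 + (2835/8)x + 603/16
order-3 term: (945/8)x^3 + (10125/16)x^2 + (19035/16)x + 1215/2
order-4 term: (8505/64)x^2 + (1215/2)x + 46575/64
order-5 term: (5103/64)x + 28431/128
order-6 term: 5103/256
the series for exp((3/2)(∇ + D ∘ D)) f terminates at order 6
exp((3/2)(∇ + D ∘ D)) f = (7/4)x^6 + (75/4)x^5 + (1935/16)x^4 + (4155/8)x^3 + (88785/64)x^2 + (142371/64)x + 414297/256

the image equals g(x) = (7/4)x^6 + (75/4)x^5 + (1935/16)x^4 + (4155/8)x^3 + (88785/64)x^2 + (142371/64)x + 414297/256


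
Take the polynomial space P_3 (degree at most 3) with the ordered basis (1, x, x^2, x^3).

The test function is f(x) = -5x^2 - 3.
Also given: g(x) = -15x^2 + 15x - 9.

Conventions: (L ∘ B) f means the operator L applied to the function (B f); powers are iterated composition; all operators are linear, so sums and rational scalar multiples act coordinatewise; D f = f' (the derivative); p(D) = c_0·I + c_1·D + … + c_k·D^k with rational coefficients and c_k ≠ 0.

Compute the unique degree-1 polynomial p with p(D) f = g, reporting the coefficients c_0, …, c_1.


p(D) = 3·I − (3/2)·D, i.e. c_0 = 3, c_1 = -3/2

D^0 f = -5x^2 - 3
D^1 f = -10x
matching coefficients of g against c_0 f + c_1 Df + … from the top degree down determines the c_i
solution: c_0 = 3, c_1 = -3/2


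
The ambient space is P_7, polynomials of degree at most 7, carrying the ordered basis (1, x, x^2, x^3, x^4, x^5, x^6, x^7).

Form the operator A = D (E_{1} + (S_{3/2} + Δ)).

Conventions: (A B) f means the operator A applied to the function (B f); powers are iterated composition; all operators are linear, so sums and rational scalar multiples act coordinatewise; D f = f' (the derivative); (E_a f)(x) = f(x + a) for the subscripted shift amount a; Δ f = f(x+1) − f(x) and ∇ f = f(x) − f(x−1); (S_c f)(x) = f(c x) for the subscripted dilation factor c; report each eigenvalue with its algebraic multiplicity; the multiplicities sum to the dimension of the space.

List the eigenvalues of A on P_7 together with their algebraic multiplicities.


image of 1: 0
image of x: 5/2
image of x^2: (13/2)x + 4
image of x^3: (105/8)x^2 + 12x + 6
image of x^4: (97/4)x^3 + 24x^2 + 24x + 8
image of x^5: (1375/32)x^4 + 40x^3 + 60x^2 + 40x + 10
image of x^6: (2379/32)x^5 + 60x^4 + 120x^3 + 120x^2 + 60x + 12
image of x^7: (16205/128)x^6 + 84x^5 + 210x^4 + 280x^3 + 210x^2 + 84x + 14
the matrix is upper triangular; its diagonal is (0, 0, 0, 0, 0, 0, 0, 0)
for a triangular matrix the eigenvalues are the diagonal entries, with algebraic multiplicity their repetition count

λ = 0 (multiplicity 8)


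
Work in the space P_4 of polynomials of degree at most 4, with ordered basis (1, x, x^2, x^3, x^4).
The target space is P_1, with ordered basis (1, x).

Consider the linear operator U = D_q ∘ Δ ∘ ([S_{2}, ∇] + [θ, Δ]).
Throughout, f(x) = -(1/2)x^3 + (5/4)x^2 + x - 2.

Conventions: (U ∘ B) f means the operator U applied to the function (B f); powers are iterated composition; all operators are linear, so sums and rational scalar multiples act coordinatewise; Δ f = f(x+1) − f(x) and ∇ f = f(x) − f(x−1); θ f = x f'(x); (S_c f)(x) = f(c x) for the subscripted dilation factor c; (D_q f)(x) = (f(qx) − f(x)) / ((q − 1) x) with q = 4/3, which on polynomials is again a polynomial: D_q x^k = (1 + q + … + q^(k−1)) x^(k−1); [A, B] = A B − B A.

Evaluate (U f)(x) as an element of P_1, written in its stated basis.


g(x) = 15

∇ f = -(3/2)x^2 + 4x - 3/4
S_{2} ∇ f = -6x^2 + 8x - 3/4
S_{2} f = -4x^3 + 5x^2 + 2x - 2
∇ S_{2} f = -12x^2 + 22x - 7
[S_{2}, ∇] f = 6x^2 - 14x + 25/4
Δ f = -(3/2)x^2 + x + 7/4
θ Δ f = -3x^2 + x
θ f = -(3/2)x^3 + (5/2)x^2 + x
Δ θ f = -(9/2)x^2 + (1/2)x + 2
[θ, Δ] f = (3/2)x^2 + (1/2)x - 2
([S_{2}, ∇] + [θ, Δ]) f = (15/2)x^2 - (27/2)x + 17/4
Δ ([S_{2}, ∇] + [θ, Δ]) f = 15x - 6
D_q Δ ([S_{2}, ∇] + [θ, Δ]) f = 15


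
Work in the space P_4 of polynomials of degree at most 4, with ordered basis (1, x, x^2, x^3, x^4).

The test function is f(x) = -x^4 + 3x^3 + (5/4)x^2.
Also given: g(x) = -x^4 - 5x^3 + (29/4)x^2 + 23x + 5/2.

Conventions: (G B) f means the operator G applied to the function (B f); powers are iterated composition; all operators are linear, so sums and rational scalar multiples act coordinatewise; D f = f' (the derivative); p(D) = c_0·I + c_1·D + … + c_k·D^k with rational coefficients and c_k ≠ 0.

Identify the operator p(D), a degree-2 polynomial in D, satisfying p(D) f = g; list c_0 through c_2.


c_0 = 1, c_1 = 2, c_2 = 1

D^0 f = -x^4 + 3x^3 + (5/4)x^2
D^1 f = -4x^3 + 9x^2 + (5/2)x
D^2 f = -12x^2 + 18x + 5/2
matching coefficients of g against c_0 f + c_1 Df + … from the top degree down determines the c_i
solution: c_0 = 1, c_1 = 2, c_2 = 1
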